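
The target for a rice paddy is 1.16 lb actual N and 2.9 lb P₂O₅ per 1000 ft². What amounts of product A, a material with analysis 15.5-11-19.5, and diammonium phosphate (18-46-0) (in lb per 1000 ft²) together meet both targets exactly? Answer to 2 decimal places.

0.23 lb product A, 6.25 lb diammonium phosphate

With a, b = lb per 1000 ft² of product A and diammonium phosphate:
N: 0.155·a + 0.18·b = 1.16
P₂O₅: 0.11·a + 0.46·b = 2.9
Solving simultaneously: a = 0.225243, b = 6.25049.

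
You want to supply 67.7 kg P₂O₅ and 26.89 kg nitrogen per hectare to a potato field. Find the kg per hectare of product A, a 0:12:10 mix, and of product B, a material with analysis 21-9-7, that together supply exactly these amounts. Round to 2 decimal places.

Per-hectare balance (a = product A, b = product B):
P₂O₅: 0.12·a + 0.09·b = 67.7
N: 0·a + 0.21·b = 26.89
Solving simultaneously: a = 468.131, b = 128.048.

468.13 kg product A, 128.05 kg product B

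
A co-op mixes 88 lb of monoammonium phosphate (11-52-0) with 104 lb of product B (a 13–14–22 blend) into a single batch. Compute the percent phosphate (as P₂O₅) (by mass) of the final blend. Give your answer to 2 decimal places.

31.42% P₂O₅

Total mass = 88 + 104 = 192 lb.
P₂O₅ mass = 52%×88 + 14%×104 = 60.32 lb.
% P₂O₅ = 60.32 / 192 = 31.4167%.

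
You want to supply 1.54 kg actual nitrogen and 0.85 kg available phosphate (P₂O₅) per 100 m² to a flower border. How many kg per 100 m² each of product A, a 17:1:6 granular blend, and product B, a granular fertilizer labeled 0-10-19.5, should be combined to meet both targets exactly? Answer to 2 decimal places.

9.06 kg product A, 7.59 kg product B

With a, b = kg per 100 m² of product A and product B:
N: 0.17·a + 0·b = 1.54
P₂O₅: 0.01·a + 0.1·b = 0.85
Eliminate a: (row1) − 0.17/0.01·(row2) → -1.7·b = -12.91, so b = 7.59412.
Back-substitute: a = (1.54 − 0·7.59412) / 0.17 = 9.05882.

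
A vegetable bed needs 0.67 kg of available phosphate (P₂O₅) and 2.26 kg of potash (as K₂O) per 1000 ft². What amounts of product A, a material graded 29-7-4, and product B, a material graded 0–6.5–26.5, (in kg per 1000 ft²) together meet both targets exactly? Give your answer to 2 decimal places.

With a, b = kg per 1000 ft² of product A and product B:
P₂O₅: 0.07·a + 0.065·b = 0.67
K₂O: 0.04·a + 0.265·b = 2.26
Eliminate a: (row1) − 0.07/0.04·(row2) → -0.39875·b = -3.285, so b = 8.23824.
Back-substitute: a = (0.67 − 0.065·8.23824) / 0.07 = 1.92163.

1.92 kg product A, 8.24 kg product B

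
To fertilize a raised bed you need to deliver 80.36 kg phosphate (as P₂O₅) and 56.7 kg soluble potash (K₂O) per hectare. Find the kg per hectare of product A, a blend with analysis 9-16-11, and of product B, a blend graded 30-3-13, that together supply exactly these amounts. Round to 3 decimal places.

Let a = kg of product A, b = kg of product B (per hectare).
P₂O₅: 0.16·a + 0.03·b = 80.36
K₂O: 0.11·a + 0.13·b = 56.7
Eliminate a: (row1) − 0.16/0.11·(row2) → -0.159091·b = -2.11273, so b = 13.28.
Back-substitute: a = (80.36 − 0.03·13.28) / 0.16 = 499.76.

499.760 kg product A, 13.280 kg product B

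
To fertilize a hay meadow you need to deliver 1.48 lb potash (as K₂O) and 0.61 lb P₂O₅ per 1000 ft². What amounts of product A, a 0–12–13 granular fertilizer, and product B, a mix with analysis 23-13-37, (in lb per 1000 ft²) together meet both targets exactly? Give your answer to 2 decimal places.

Let a = lb of product A, b = lb of product B (per 1000 ft²).
K₂O: 0.13·a + 0.37·b = 1.48
P₂O₅: 0.12·a + 0.13·b = 0.61
From row1: a = (1.48 − 0.37·b) / 0.13.
Into row2: 0.12·(1.48 − 0.37·b)/0.13 + 0.13·b = 0.61 → b = 3.57455, a = 1.21091.

1.21 lb product A, 3.57 lb product B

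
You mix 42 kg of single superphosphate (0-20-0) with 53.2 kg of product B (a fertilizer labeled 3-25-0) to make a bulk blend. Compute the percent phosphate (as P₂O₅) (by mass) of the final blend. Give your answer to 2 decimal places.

Total mass = 42 + 53.2 = 95.2 kg.
P₂O₅ mass = 20%×42 + 25%×53.2 = 21.7 kg.
% P₂O₅ = 21.7 / 95.2 = 22.7941%.

22.79% P₂O₅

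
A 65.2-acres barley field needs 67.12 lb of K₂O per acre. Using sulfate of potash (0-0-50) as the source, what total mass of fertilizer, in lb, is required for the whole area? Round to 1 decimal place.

8752.4 lb

Product per acre = 67.12 / 50% = 134.24 lb.
Total product = 134.24 × 65.2 = 8752.448 lb.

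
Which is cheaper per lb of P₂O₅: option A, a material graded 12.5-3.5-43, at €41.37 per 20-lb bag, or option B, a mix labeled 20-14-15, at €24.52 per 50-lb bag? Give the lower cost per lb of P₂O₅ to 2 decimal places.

option A: P₂O₅ per bag = 20 × 3.5% = 0.7 lb; cost = 41.37 / 0.7 = €59.1000/lb P₂O₅.
option B: P₂O₅ per bag = 50 × 14% = 7 lb; cost = 24.52 / 7 = €3.5029/lb P₂O₅.
option B is cheaper.

€3.50 per lb P₂O₅ (option B)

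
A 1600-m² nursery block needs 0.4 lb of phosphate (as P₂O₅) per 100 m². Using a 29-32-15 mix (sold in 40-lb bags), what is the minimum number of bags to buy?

1 bags

Product per 100 m² = 0.4 / 32% = 1.25 lb.
Total product = 1.25 × 1600 / 100 = 20 lb.
Bags = ⌈20 / 40⌉ = 1.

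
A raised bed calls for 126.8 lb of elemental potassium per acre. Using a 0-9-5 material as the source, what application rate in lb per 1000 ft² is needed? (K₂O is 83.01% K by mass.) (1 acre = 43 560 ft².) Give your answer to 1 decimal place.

70.1 lb of product per thousand sq ft

As K₂O: 126.8 / 0.8301 = 152.753 lb per acre.
Product per acre = 152.753 / 5% = 3055.05 lb.
Convert to per 1000 ft²: 3055.05 × 0.0229568 = 70.1344 lb.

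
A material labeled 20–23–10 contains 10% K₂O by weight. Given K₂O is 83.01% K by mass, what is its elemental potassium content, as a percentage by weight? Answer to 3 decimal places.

%K = 10 × 0.8301 = 8.301%.

8.301% K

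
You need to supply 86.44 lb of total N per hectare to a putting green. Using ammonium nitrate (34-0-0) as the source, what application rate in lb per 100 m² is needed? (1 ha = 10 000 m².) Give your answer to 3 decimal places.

2.542 lb of product per hundred sq m

Product per hectare = 86.44 / 34% = 254.235 lb.
Convert to per 100 m²: 254.235 × 0.01 = 2.54235 lb.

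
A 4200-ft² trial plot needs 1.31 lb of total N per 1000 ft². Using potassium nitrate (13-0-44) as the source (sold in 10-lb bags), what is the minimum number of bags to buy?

Product per 1000 ft² = 1.31 / 13% = 10.0769 lb.
Total product = 10.0769 × 4200 / 1000 = 42.3231 lb.
Bags = ⌈42.3231 / 10⌉ = 5.

5 bags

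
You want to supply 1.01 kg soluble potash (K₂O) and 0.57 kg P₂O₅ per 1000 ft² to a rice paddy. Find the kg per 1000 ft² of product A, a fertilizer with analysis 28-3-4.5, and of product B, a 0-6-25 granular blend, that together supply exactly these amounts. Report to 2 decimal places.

Let a = kg of product A, b = kg of product B (per 1000 ft²).
K₂O: 0.045·a + 0.25·b = 1.01
P₂O₅: 0.03·a + 0.06·b = 0.57
Solving simultaneously: a = 17.0625, b = 0.96875.

17.06 kg product A, 0.97 kg product B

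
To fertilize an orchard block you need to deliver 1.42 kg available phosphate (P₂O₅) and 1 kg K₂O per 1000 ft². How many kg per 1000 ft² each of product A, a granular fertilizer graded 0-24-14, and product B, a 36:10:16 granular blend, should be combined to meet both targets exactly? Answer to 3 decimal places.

5.213 kg product A, 1.689 kg product B

With a, b = kg per 1000 ft² of product A and product B:
P₂O₅: 0.24·a + 0.1·b = 1.42
K₂O: 0.14·a + 0.16·b = 1
Solving simultaneously: a = 5.21311, b = 1.68852.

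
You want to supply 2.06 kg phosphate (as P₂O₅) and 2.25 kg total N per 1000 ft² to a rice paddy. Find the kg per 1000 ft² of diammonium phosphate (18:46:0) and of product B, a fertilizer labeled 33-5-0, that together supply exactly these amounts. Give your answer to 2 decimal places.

3.97 kg diammonium phosphate, 4.65 kg product B

With a, b = kg per 1000 ft² of diammonium phosphate and product B:
P₂O₅: 0.46·a + 0.05·b = 2.06
N: 0.18·a + 0.33·b = 2.25
Eliminate a: (row1) − 0.46/0.18·(row2) → -0.793333·b = -3.69, so b = 4.65126.
Back-substitute: a = (2.06 − 0.05·4.65126) / 0.46 = 3.97269.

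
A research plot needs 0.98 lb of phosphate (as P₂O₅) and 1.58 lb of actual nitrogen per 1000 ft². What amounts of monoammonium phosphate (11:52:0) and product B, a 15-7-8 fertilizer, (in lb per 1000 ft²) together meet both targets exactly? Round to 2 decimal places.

With a, b = lb per 1000 ft² of monoammonium phosphate and product B:
P₂O₅: 0.52·a + 0.07·b = 0.98
N: 0.11·a + 0.15·b = 1.58
From row1: a = (0.98 − 0.07·b) / 0.52.
Into row2: 0.11·(0.98 − 0.07·b)/0.52 + 0.15·b = 1.58 → b = 10.1536, a = 0.517781.

0.52 lb monoammonium phosphate, 10.15 lb product B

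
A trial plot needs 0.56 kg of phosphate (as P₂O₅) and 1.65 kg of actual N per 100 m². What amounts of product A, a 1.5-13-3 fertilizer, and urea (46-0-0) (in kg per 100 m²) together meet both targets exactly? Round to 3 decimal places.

4.308 kg product A, 3.446 kg urea

Let a = kg of product A, b = kg of urea (per 100 m²).
P₂O₅: 0.13·a + 0·b = 0.56
N: 0.015·a + 0.46·b = 1.65
Solving simultaneously: a = 4.30769, b = 3.44649.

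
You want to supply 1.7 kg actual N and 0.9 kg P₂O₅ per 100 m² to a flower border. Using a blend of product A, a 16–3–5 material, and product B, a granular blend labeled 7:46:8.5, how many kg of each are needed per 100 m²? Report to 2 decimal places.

10.06 kg product A, 1.30 kg product B

With a, b = kg per 100 m² of product A and product B:
N: 0.16·a + 0.07·b = 1.7
P₂O₅: 0.03·a + 0.46·b = 0.9
Eliminate b: (row1) − 0.07/0.46·(row2) → 0.155435·a = 1.56304, so a = 10.0559.
Then b = (0.9 − 0.03·10.0559) / 0.46 = 1.3007.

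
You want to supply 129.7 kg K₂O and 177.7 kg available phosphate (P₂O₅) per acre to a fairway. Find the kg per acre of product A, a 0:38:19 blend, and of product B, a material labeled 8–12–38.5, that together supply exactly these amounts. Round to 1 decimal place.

427.9 kg product A, 125.7 kg product B

With a, b = kg per acre of product A and product B:
K₂O: 0.19·a + 0.385·b = 129.7
P₂O₅: 0.38·a + 0.12·b = 177.7
From row1: a = (129.7 − 0.385·b) / 0.19.
Into row2: 0.38·(129.7 − 0.385·b)/0.19 + 0.12·b = 177.7 → b = 125.692, a = 427.939.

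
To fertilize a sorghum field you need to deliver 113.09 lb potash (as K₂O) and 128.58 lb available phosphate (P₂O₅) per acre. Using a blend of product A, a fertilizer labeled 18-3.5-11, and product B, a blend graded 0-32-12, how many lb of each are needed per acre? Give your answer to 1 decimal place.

669.7 lb product A, 328.6 lb product B

Let a = lb of product A, b = lb of product B (per acre).
K₂O: 0.11·a + 0.12·b = 113.09
P₂O₅: 0.035·a + 0.32·b = 128.58
Eliminate b: (row1) − 0.12/0.32·(row2) → 0.096875·a = 64.8725, so a = 669.652.
Then b = (128.58 − 0.035·669.652) / 0.32 = 328.569.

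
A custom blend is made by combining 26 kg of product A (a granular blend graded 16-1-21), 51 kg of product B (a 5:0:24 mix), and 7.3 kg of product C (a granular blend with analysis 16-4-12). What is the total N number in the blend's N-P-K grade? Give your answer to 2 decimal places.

Total mass = 26 + 51 + 7.3 = 84.3 kg.
N mass = 16%×26 + 5%×51 + 16%×7.3 = 7.878 kg.
% N = 7.878 / 84.3 = 9.3452%.

9.35% N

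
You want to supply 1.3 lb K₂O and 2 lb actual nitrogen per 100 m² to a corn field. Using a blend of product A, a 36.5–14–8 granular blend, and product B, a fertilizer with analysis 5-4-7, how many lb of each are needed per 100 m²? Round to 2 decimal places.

Per-100 m² balance (a = product A, b = product B):
K₂O: 0.08·a + 0.07·b = 1.3
N: 0.365·a + 0.05·b = 2
Eliminate a: (row1) − 0.08/0.365·(row2) → 0.0590411·b = 0.861644, so b = 14.594.
Back-substitute: a = (1.3 − 0.07·14.594) / 0.08 = 3.48028.

3.48 lb product A, 14.59 lb product B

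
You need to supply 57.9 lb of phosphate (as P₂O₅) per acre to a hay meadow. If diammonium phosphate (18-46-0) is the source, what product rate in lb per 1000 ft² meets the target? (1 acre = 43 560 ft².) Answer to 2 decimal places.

2.89 lb of product per thousand sq ft

Product per acre = 57.9 / 46% = 125.87 lb.
Convert to per 1000 ft²: 125.87 × 0.0229568 = 2.88957 lb.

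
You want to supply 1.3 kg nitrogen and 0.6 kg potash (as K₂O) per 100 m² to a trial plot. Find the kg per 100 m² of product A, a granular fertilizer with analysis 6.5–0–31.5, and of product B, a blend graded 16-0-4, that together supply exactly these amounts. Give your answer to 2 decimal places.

Per-100 m² balance (a = product A, b = product B):
N: 0.065·a + 0.16·b = 1.3
K₂O: 0.315·a + 0.04·b = 0.6
Solving simultaneously: a = 0.920502, b = 7.75105.

0.92 kg product A, 7.75 kg product B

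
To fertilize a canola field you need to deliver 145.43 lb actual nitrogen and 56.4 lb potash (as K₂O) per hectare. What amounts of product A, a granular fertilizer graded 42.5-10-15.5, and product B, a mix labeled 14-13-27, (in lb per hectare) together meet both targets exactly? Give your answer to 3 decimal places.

337.132 lb product A, 15.350 lb product B

With a, b = lb per hectare of product A and product B:
N: 0.425·a + 0.14·b = 145.43
K₂O: 0.155·a + 0.27·b = 56.4
Eliminate b: (row1) − 0.14/0.27·(row2) → 0.34463·a = 116.186, so a = 337.1316.
Then b = (56.4 − 0.155·337.1316) / 0.27 = 15.3503.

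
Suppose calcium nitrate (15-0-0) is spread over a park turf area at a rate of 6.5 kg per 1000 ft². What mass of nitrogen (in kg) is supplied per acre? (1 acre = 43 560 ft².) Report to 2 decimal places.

42.47 kg N per acre

nitrogen per 1000 ft² = 6.5 × 15% = 0.975 kg.
Convert to per acre: 0.975 × 43.56 = 42.471 kg.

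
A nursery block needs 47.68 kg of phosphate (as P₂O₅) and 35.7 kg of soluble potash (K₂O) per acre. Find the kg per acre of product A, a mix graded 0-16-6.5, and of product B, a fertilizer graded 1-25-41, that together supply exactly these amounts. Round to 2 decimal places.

215.27 kg product A, 52.94 kg product B

Let a = kg of product A, b = kg of product B (per acre).
P₂O₅: 0.16·a + 0.25·b = 47.68
K₂O: 0.065·a + 0.41·b = 35.7
Eliminate a: (row1) − 0.16/0.065·(row2) → -0.759231·b = -40.1969, so b = 52.9443.
Back-substitute: a = (47.68 − 0.25·52.9443) / 0.16 = 215.2746.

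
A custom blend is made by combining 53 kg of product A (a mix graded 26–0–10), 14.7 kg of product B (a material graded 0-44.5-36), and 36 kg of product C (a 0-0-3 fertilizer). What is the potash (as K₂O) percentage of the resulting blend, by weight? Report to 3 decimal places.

11.256% K₂O

Total mass = 53 + 14.7 + 36 = 103.7 kg.
K₂O mass = 10%×53 + 36%×14.7 + 3%×36 = 11.672 kg.
% K₂O = 11.672 / 103.7 = 11.2555%.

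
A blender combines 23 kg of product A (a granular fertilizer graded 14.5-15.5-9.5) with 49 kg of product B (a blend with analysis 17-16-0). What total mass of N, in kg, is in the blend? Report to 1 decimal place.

N mass = 14.5%×23 + 17%×49 = 11.665 kg.

11.7 kg N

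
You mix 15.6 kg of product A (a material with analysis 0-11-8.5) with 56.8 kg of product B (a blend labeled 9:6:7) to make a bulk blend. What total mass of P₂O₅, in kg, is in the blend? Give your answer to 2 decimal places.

P₂O₅ mass = 11%×15.6 + 6%×56.8 = 5.124 kg.

5.12 kg P₂O₅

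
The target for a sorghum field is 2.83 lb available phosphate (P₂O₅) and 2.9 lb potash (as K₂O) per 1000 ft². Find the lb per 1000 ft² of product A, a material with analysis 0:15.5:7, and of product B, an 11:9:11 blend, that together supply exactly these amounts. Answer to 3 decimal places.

4.679 lb product A, 23.386 lb product B

Let a = lb of product A, b = lb of product B (per 1000 ft²).
P₂O₅: 0.155·a + 0.09·b = 2.83
K₂O: 0.07·a + 0.11·b = 2.9
Eliminate a: (row1) − 0.155/0.07·(row2) → -0.153571·b = -3.59143, so b = 23.38605.
Back-substitute: a = (2.83 − 0.09·23.38605) / 0.155 = 4.67907.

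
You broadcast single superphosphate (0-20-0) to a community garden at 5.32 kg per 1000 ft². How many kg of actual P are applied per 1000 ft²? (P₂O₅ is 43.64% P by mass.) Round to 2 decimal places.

P₂O₅ per 1000 ft² = 5.32 × 20% = 1.064 kg.
Elemental P = 1.064 × 0.4364 = 0.46433 kg per 1000 ft².

0.46 kg P per thousand sq ft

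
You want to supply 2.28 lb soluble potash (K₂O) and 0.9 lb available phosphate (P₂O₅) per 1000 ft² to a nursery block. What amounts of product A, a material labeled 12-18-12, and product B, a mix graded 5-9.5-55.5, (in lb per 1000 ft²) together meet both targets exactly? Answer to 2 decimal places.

Let a = lb of product A, b = lb of product B (per 1000 ft²).
K₂O: 0.12·a + 0.555·b = 2.28
P₂O₅: 0.18·a + 0.095·b = 0.9
From row1: a = (2.28 − 0.555·b) / 0.12.
Into row2: 0.18·(2.28 − 0.555·b)/0.12 + 0.095·b = 0.9 → b = 3.41695, a = 3.19661.

3.20 lb product A, 3.42 lb product B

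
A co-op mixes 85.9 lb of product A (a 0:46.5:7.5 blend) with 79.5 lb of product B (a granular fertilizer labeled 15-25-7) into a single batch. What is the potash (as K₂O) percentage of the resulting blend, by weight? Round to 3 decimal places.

Total mass = 85.9 + 79.5 = 165.4 lb.
K₂O mass = 7.5%×85.9 + 7%×79.5 = 12.0075 lb.
% K₂O = 12.0075 / 165.4 = 7.25967%.

7.260% K₂O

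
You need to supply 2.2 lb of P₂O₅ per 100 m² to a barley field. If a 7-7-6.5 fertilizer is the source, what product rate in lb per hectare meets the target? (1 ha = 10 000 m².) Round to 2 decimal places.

Product per 100 m² = 2.2 / 7% = 31.4286 lb.
Convert to per hectare: 31.4286 × 100 = 3142.857 lb.

3142.86 lb of product per hectare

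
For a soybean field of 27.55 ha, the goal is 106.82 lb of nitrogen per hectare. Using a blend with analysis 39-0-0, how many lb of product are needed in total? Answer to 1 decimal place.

Product per hectare = 106.82 / 39% = 273.897 lb.
Total product = 273.897 × 27.55 = 7545.87 lb.

7545.9 lb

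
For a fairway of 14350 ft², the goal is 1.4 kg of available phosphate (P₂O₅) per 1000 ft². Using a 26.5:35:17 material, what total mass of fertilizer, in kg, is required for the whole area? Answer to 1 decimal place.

57.4 kg

Product per 1000 ft² = 1.4 / 35% = 4 kg.
Total product = 4 × 14350 / 1000 = 57.4 kg.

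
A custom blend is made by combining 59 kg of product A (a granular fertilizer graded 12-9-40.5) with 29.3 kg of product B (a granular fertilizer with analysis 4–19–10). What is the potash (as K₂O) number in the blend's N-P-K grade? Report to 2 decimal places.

30.38% K₂O

Total mass = 59 + 29.3 = 88.3 kg.
K₂O mass = 40.5%×59 + 10%×29.3 = 26.825 kg.
% K₂O = 26.825 / 88.3 = 30.3794%.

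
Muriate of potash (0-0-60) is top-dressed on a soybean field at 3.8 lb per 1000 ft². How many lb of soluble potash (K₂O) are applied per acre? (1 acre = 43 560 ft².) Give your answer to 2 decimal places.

99.32 lb K₂O per acre

K₂O per 1000 ft² = 3.8 × 60% = 2.28 lb.
Convert to per acre: 2.28 × 43.56 = 99.3168 lb.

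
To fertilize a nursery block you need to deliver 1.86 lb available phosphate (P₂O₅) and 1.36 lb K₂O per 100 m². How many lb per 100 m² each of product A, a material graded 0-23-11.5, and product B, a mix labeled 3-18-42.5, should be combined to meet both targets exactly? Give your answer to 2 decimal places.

7.08 lb product A, 1.28 lb product B

Let a = lb of product A, b = lb of product B (per 100 m²).
P₂O₅: 0.23·a + 0.18·b = 1.86
K₂O: 0.115·a + 0.425·b = 1.36
From row1: a = (1.86 − 0.18·b) / 0.23.
Into row2: 0.115·(1.86 − 0.18·b)/0.23 + 0.425·b = 1.36 → b = 1.28358, a = 7.08241.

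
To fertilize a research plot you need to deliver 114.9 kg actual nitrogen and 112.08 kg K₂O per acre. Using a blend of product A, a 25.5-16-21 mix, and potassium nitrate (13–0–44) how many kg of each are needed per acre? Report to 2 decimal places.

423.86 kg product A, 52.43 kg potassium nitrate

With a, b = kg per acre of product A and potassium nitrate:
N: 0.255·a + 0.13·b = 114.9
K₂O: 0.21·a + 0.44·b = 112.08
Eliminate a: (row1) − 0.255/0.21·(row2) → -0.404286·b = -21.1971, so b = 52.4311.
Back-substitute: a = (114.9 − 0.13·52.4311) / 0.255 = 423.859.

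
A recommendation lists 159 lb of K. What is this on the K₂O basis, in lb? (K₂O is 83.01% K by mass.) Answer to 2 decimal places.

K₂O = 159 / 0.8301 = 191.543 lb.

191.54 lb K₂O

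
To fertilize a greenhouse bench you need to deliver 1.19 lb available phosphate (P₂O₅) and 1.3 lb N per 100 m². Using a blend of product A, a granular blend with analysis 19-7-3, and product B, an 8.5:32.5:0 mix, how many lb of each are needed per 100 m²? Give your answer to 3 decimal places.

With a, b = lb per 100 m² of product A and product B:
P₂O₅: 0.07·a + 0.325·b = 1.19
N: 0.19·a + 0.085·b = 1.3
From row1: a = (1.19 − 0.325·b) / 0.07.
Into row2: 0.19·(1.19 − 0.325·b)/0.07 + 0.085·b = 1.3 → b = 2.42115, a = 5.75896.

5.759 lb product A, 2.421 lb product B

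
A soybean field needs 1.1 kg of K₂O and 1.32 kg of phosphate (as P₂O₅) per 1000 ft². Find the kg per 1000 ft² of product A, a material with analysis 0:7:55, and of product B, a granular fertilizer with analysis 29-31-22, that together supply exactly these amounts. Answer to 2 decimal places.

0.33 kg product A, 4.18 kg product B

Let a = kg of product A, b = kg of product B (per 1000 ft²).
K₂O: 0.55·a + 0.22·b = 1.1
P₂O₅: 0.07·a + 0.31·b = 1.32
From row1: a = (1.1 − 0.22·b) / 0.55.
Into row2: 0.07·(1.1 − 0.22·b)/0.55 + 0.31·b = 1.32 → b = 4.1844, a = 0.326241.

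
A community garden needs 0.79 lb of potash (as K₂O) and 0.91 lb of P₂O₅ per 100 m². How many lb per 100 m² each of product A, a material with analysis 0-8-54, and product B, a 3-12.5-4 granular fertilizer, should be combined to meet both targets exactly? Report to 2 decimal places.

0.97 lb product A, 6.66 lb product B

With a, b = lb per 100 m² of product A and product B:
K₂O: 0.54·a + 0.04·b = 0.79
P₂O₅: 0.08·a + 0.125·b = 0.91
From row1: a = (0.79 − 0.04·b) / 0.54.
Into row2: 0.08·(0.79 − 0.04·b)/0.54 + 0.125·b = 0.91 → b = 6.65941, a = 0.969673.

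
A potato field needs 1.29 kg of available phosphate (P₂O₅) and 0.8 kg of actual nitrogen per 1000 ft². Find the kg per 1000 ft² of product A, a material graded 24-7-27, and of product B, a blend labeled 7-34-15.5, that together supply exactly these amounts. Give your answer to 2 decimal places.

2.37 kg product A, 3.31 kg product B

Let a = kg of product A, b = kg of product B (per 1000 ft²).
P₂O₅: 0.07·a + 0.34·b = 1.29
N: 0.24·a + 0.07·b = 0.8
Eliminate a: (row1) − 0.07/0.24·(row2) → 0.319583·b = 1.05667, so b = 3.30639.
Back-substitute: a = (1.29 − 0.34·3.30639) / 0.07 = 2.36897.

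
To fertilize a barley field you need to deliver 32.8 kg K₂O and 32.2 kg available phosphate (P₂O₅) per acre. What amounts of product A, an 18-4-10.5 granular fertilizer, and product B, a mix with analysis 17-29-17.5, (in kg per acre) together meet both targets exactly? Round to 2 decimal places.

With a, b = kg per acre of product A and product B:
K₂O: 0.105·a + 0.175·b = 32.8
P₂O₅: 0.04·a + 0.29·b = 32.2
From row1: a = (32.8 − 0.175·b) / 0.105.
Into row2: 0.04·(32.8 − 0.175·b)/0.105 + 0.29·b = 32.2 → b = 88.2303, a = 165.3305.

165.33 kg product A, 88.23 kg product B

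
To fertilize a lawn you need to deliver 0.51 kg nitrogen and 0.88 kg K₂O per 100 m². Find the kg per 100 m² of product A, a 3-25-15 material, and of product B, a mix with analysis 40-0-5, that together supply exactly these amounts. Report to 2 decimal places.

5.58 kg product A, 0.86 kg product B

Let a = kg of product A, b = kg of product B (per 100 m²).
N: 0.03·a + 0.4·b = 0.51
K₂O: 0.15·a + 0.05·b = 0.88
Eliminate a: (row1) − 0.03/0.15·(row2) → 0.39·b = 0.334, so b = 0.85641.
Back-substitute: a = (0.51 − 0.4·0.85641) / 0.03 = 5.5812.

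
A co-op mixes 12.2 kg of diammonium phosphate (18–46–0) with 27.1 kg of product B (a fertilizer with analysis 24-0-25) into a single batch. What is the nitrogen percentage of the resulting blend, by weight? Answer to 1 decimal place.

Total mass = 12.2 + 27.1 = 39.3 kg.
N mass = 18%×12.2 + 24%×27.1 = 8.7 kg.
% N = 8.7 / 39.3 = 22.1374%.

22.1% N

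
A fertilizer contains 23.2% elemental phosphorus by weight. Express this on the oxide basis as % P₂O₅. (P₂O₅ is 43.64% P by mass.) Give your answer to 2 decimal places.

%P₂O₅ = 23.2 / 0.4364 = 53.1622%.

53.16% P₂O₅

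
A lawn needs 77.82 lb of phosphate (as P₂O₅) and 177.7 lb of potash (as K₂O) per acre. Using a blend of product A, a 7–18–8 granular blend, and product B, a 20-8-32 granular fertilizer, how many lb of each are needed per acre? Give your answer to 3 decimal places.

208.719 lb product A, 503.133 lb product B

Per-acre balance (a = product A, b = product B):
P₂O₅: 0.18·a + 0.08·b = 77.82
K₂O: 0.08·a + 0.32·b = 177.7
Eliminate a: (row1) − 0.18/0.08·(row2) → -0.64·b = -322.005, so b = 503.1328.
Back-substitute: a = (77.82 − 0.08·503.1328) / 0.18 = 208.7188.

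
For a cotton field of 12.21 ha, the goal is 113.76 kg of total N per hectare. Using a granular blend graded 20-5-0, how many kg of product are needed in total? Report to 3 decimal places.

6945.048 kg

Product per hectare = 113.76 / 20% = 568.8 kg.
Total product = 568.8 × 12.21 = 6945.048 kg.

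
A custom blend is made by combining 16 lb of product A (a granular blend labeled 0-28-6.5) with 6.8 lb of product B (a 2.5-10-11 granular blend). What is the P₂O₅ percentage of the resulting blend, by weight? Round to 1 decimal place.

22.6% P₂O₅

Total mass = 16 + 6.8 = 22.8 lb.
P₂O₅ mass = 28%×16 + 10%×6.8 = 5.16 lb.
% P₂O₅ = 5.16 / 22.8 = 22.6316%.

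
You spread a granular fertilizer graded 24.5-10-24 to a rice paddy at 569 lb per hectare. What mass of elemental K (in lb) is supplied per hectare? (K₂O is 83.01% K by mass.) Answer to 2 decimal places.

113.36 lb K per hectare

K₂O per hectare = 569 × 24% = 136.56 lb.
Elemental K = 136.56 × 0.8301 = 113.358 lb per hectare.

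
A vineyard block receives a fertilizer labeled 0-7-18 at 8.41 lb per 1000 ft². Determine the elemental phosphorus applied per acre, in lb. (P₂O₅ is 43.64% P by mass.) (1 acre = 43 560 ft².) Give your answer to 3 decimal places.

11.191 lb P per acre

P₂O₅ per 1000 ft² = 8.41 × 7% = 0.5887 lb.
Elemental P = 0.5887 × 0.4364 = 0.256909 lb per 1000 ft².
Convert to per acre: 0.256909 × 43.56 = 11.1909 lb.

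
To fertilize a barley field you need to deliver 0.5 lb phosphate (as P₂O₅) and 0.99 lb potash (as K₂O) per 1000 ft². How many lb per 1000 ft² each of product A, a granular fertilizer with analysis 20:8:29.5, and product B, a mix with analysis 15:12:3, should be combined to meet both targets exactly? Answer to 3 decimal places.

Per-1000 ft² balance (a = product A, b = product B):
P₂O₅: 0.08·a + 0.12·b = 0.5
K₂O: 0.295·a + 0.03·b = 0.99
Eliminate b: (row1) − 0.12/0.03·(row2) → -1.1·a = -3.46, so a = 3.14545.
Then b = (0.99 − 0.295·3.14545) / 0.03 = 2.0697.

3.145 lb product A, 2.070 lb product B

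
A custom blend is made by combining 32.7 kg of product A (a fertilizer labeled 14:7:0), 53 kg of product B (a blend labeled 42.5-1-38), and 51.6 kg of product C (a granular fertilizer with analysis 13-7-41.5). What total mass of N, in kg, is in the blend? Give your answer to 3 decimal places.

N mass = 14%×32.7 + 42.5%×53 + 13%×51.6 = 33.811 kg.

33.811 kg N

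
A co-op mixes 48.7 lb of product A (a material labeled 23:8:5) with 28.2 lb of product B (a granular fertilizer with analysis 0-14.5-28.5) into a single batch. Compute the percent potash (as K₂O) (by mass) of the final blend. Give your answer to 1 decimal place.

Total mass = 48.7 + 28.2 = 76.9 lb.
K₂O mass = 5%×48.7 + 28.5%×28.2 = 10.472 lb.
% K₂O = 10.472 / 76.9 = 13.6177%.

13.6% K₂O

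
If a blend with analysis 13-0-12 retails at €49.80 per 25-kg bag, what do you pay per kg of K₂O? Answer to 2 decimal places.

€16.60 per kg K₂O

K₂O in bag = 25 × 12% = 3 kg.
Cost per kg K₂O = €49.80 / 3 = €16.6000.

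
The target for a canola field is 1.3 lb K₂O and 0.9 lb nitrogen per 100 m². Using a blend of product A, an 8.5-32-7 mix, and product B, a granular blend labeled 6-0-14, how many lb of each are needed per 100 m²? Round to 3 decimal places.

Let a = lb of product A, b = lb of product B (per 100 m²).
K₂O: 0.07·a + 0.14·b = 1.3
N: 0.085·a + 0.06·b = 0.9
From row1: a = (1.3 − 0.14·b) / 0.07.
Into row2: 0.085·(1.3 − 0.14·b)/0.07 + 0.06·b = 0.9 → b = 6.16883, a = 6.23377.

6.234 lb product A, 6.169 lb product B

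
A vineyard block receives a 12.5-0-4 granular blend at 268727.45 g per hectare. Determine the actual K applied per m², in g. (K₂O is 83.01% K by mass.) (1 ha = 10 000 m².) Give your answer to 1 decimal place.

0.9 g K per sq m

K₂O per hectare = 268727.45 × 4% = 10749.1 g.
Elemental K = 10749.1 × 0.8301 = 8922.83 g per hectare.
Convert to per m²: 8922.83 × 0.0001 = 0.892283 g.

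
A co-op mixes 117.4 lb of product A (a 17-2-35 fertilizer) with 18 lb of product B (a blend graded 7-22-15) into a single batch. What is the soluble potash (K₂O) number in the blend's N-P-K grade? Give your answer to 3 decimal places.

32.341% K₂O

Total mass = 117.4 + 18 = 135.4 lb.
K₂O mass = 35%×117.4 + 15%×18 = 43.79 lb.
% K₂O = 43.79 / 135.4 = 32.3412%.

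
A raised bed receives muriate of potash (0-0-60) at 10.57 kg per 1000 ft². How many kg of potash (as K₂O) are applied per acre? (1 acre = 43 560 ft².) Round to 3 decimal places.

276.258 kg K₂O per acre

K₂O per 1000 ft² = 10.57 × 60% = 6.342 kg.
Convert to per acre: 6.342 × 43.56 = 276.2575 kg.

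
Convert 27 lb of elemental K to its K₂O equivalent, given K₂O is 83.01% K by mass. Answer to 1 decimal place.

32.5 lb K₂O

K₂O = 27 / 0.8301 = 32.5262 lb.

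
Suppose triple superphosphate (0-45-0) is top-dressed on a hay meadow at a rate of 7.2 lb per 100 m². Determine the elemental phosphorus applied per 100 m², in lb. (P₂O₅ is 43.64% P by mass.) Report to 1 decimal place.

P₂O₅ per 100 m² = 7.2 × 45% = 3.24 lb.
Elemental P = 3.24 × 0.4364 = 1.41394 lb per 100 m².

1.4 lb P per hundred sq m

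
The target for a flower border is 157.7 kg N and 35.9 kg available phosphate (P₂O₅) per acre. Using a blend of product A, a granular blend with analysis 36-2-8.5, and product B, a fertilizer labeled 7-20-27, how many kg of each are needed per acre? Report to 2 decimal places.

411.15 kg product A, 138.39 kg product B

Let a = kg of product A, b = kg of product B (per acre).
N: 0.36·a + 0.07·b = 157.7
P₂O₅: 0.02·a + 0.2·b = 35.9
From row1: a = (157.7 − 0.07·b) / 0.36.
Into row2: 0.02·(157.7 − 0.07·b)/0.36 + 0.2·b = 35.9 → b = 138.385, a = 411.147.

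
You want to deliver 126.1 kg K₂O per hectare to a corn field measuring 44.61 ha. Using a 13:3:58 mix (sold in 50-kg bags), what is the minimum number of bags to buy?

194 bags

Product per hectare = 126.1 / 58% = 217.414 kg.
Total product = 217.414 × 44.61 = 9698.83 kg.
Bags = ⌈9698.83 / 50⌉ = 194.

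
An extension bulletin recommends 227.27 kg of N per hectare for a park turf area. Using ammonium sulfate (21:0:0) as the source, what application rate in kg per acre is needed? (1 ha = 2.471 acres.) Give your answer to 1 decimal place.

Product per hectare = 227.27 / 21% = 1082.24 kg.
Convert to per acre: 1082.24 × 0.404694 = 437.976 kg.

438.0 kg of product per acre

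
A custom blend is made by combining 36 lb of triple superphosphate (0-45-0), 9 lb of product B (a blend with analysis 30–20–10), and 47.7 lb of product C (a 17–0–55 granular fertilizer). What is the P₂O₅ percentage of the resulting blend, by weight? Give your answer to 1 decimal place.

Total mass = 36 + 9 + 47.7 = 92.7 lb.
P₂O₅ mass = 45%×36 + 20%×9 + 0%×47.7 = 18 lb.
% P₂O₅ = 18 / 92.7 = 19.4175%.

19.4% P₂O₅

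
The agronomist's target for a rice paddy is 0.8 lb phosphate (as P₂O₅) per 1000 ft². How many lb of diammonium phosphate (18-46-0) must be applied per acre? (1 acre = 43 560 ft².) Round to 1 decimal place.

75.8 lb of product per acre

Product per 1000 ft² = 0.8 / 46% = 1.73913 lb.
Convert to per acre: 1.73913 × 43.56 = 75.7565 lb.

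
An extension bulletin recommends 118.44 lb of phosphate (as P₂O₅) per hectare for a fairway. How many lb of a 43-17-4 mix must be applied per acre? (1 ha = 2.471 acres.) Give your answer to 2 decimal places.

281.95 lb of product per acre

Product per hectare = 118.44 / 17% = 696.706 lb.
Convert to per acre: 696.706 × 0.404694 = 281.953 lb.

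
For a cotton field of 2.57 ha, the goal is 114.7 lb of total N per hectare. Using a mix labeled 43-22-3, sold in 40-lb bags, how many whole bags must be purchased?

Product per hectare = 114.7 / 43% = 266.744 lb.
Total product = 266.744 × 2.57 = 685.533 lb.
Bags = ⌈685.533 / 40⌉ = 18.

18 bags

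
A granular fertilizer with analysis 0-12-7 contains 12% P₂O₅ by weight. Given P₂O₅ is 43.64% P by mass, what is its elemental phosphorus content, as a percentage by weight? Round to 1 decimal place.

5.2% P

%P = 12 × 0.4364 = 5.2368%.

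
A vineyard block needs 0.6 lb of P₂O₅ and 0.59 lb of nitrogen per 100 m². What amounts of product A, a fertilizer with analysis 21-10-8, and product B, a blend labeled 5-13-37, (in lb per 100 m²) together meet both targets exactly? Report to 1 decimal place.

2.1 lb product A, 3.0 lb product B

Per-100 m² balance (a = product A, b = product B):
P₂O₅: 0.1·a + 0.13·b = 0.6
N: 0.21·a + 0.05·b = 0.59
From row1: a = (0.6 − 0.13·b) / 0.1.
Into row2: 0.21·(0.6 − 0.13·b)/0.1 + 0.05·b = 0.59 → b = 3.00448, a = 2.09417.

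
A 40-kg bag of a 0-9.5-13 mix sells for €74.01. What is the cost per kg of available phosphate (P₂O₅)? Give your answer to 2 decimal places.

€19.48 per kg P₂O₅

P₂O₅ in bag = 40 × 9.5% = 3.8 kg.
Cost per kg P₂O₅ = €74.01 / 3.8 = €19.4763.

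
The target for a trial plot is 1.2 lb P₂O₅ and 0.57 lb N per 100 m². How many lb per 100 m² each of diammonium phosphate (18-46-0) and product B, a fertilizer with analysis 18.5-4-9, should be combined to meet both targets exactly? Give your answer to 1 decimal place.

2.6 lb diammonium phosphate, 0.6 lb product B

Let a = lb of diammonium phosphate, b = lb of product B (per 100 m²).
P₂O₅: 0.46·a + 0.04·b = 1.2
N: 0.18·a + 0.185·b = 0.57
Eliminate a: (row1) − 0.46/0.18·(row2) → -0.432778·b = -0.256667, so b = 0.593068.
Back-substitute: a = (1.2 − 0.04·0.593068) / 0.46 = 2.55712.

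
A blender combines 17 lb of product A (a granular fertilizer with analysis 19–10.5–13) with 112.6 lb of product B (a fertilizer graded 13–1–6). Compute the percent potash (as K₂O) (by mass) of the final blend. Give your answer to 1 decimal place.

Total mass = 17 + 112.6 = 129.6 lb.
K₂O mass = 13%×17 + 6%×112.6 = 8.966 lb.
% K₂O = 8.966 / 129.6 = 6.91821%.

6.9% K₂O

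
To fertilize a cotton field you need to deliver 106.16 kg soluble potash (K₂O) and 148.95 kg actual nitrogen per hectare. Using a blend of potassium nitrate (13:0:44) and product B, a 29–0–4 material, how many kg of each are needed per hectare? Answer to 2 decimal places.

Let a = kg of potassium nitrate, b = kg of product B (per hectare).
K₂O: 0.44·a + 0.04·b = 106.16
N: 0.13·a + 0.29·b = 148.95
Solving simultaneously: a = 202.846, b = 422.6895.

202.85 kg potassium nitrate, 422.69 kg product B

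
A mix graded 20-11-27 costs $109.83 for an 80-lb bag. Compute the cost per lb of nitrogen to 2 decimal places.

$6.86 per lb N

N in bag = 80 × 20% = 16 lb.
Cost per lb N = $109.83 / 16 = $6.8644.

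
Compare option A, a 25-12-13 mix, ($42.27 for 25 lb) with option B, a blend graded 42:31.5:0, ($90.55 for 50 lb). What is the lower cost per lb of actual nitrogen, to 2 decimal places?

option A: N per bag = 25 × 25% = 6.25 lb; cost = 42.27 / 6.25 = $6.7632/lb N.
option B: N per bag = 50 × 42% = 21 lb; cost = 90.55 / 21 = $4.3119/lb N.
option B is cheaper.

$4.31 per lb N (option B)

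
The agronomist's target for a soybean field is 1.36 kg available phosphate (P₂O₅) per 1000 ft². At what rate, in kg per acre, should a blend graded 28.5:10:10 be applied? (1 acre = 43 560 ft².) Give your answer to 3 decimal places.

Product per 1000 ft² = 1.36 / 10% = 13.6 kg.
Convert to per acre: 13.6 × 43.56 = 592.416 kg.

592.416 kg of product per acre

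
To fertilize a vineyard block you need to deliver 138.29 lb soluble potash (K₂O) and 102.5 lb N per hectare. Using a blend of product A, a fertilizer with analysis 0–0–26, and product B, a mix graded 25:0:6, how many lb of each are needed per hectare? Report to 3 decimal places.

Let a = lb of product A, b = lb of product B (per hectare).
K₂O: 0.26·a + 0.06·b = 138.29
N: 0·a + 0.25·b = 102.5
Solving simultaneously: a = 437.2692, b = 410.

437.269 lb product A, 410.000 lb product B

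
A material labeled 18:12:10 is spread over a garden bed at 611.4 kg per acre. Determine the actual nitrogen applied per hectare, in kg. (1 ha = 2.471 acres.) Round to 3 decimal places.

nitrogen per acre = 611.4 × 18% = 110.052 kg.
Convert to per hectare: 110.052 × 2.471 = 271.93849 kg.

271.938 kg N per hectare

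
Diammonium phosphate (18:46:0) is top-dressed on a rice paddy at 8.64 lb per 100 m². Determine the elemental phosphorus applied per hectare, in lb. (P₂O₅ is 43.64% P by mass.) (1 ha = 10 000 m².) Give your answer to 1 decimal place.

P₂O₅ per 100 m² = 8.64 × 46% = 3.9744 lb.
Elemental P = 3.9744 × 0.4364 = 1.73443 lb per 100 m².
Convert to per hectare: 1.73443 × 100 = 173.443 lb.

173.4 lb P per hectare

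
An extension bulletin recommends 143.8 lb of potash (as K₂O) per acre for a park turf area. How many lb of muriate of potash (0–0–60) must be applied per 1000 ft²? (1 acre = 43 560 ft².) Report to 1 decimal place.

5.5 lb of product per thousand sq ft

Product per acre = 143.8 / 60% = 239.667 lb.
Convert to per 1000 ft²: 239.667 × 0.0229568 = 5.50199 lb.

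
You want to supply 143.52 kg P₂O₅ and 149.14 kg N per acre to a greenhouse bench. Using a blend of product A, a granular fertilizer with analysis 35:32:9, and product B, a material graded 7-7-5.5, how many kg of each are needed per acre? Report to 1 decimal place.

187.3 kg product A, 1193.9 kg product B

Let a = kg of product A, b = kg of product B (per acre).
P₂O₅: 0.32·a + 0.07·b = 143.52
N: 0.35·a + 0.07·b = 149.14
Eliminate b: (row1) − 0.07/0.07·(row2) → -0.03·a = -5.62, so a = 187.333.
Then b = (149.14 − 0.35·187.333) / 0.07 = 1193.905.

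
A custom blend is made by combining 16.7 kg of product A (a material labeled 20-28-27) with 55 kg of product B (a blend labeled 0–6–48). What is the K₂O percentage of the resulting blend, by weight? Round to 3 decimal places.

Total mass = 16.7 + 55 = 71.7 kg.
K₂O mass = 27%×16.7 + 48%×55 = 30.909 kg.
% K₂O = 30.909 / 71.7 = 43.1088%.

43.109% K₂O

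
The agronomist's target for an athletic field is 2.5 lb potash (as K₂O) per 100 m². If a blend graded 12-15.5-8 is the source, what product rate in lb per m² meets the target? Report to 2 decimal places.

Product per 100 m² = 2.5 / 8% = 31.25 lb.
Convert to per m²: 31.25 × 0.01 = 0.3125 lb.

0.31 lb of product per sq m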